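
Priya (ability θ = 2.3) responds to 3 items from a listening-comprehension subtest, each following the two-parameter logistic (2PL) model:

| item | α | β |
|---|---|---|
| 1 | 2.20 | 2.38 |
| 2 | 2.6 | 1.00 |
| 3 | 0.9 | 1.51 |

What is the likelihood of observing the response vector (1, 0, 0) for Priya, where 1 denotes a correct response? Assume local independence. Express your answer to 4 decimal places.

P(θ) = 1 / (1 + exp(−α(θ − β)))
P_1 = 1/(1+e^{0.1760}) = 0.4561
P_2 = 1/(1+e^{-3.3800}) = 0.9671
P_3 = 1/(1+e^{-0.7110}) = 0.6706
L = P_1 × (1−P_2) × (1−P_3) = 0.4561 × 0.0329 × 0.3294 = 0.00495

0.0049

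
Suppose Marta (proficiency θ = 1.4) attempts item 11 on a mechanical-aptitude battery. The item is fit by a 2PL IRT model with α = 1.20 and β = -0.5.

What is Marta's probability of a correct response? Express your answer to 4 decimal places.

P(θ) = 1 / (1 + exp(−α(θ − β)))
Exponent: 1.20 × (1.4 − (-0.5)) = 2.2800
1/(1 + e^{-2.2800}) = 0.9072

0.9072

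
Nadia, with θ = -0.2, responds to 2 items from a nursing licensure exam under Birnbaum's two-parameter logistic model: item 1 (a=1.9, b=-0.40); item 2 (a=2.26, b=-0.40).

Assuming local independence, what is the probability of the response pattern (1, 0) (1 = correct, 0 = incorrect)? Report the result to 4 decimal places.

0.2309

P(θ) = 1 / (1 + exp(−a(θ − b)))
P_1 = 1/(1+e^{-0.3800}) = 0.5939
P_2 = 1/(1+e^{-0.4520}) = 0.6111
L = P_1 × (1−P_2) = 0.5939 × 0.3889 = 0.23095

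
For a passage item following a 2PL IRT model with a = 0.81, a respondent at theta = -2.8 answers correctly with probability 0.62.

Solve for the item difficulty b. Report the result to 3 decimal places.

-3.404

P(theta) = 1 / (1 + exp(−a(theta − b)))
logit(0.62) = ln(0.62/0.38) = 0.4895
b = theta − logit/(a) = -2.8 − 0.4895/0.8100 = -3.4044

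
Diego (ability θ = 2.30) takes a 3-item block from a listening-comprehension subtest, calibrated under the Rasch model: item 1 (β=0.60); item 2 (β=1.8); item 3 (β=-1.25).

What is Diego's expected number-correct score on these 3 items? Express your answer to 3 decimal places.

2.440

P(θ) = 1 / (1 + exp(−(θ − β)))
P_1 = 1/(1+e^{-1.7000}) = 0.8455
P_2 = 1/(1+e^{-0.5000}) = 0.6225
P_3 = 1/(1+e^{-3.5500}) = 0.9721
E[score] = 0.8455 + 0.6225 + 0.9721 = 2.4401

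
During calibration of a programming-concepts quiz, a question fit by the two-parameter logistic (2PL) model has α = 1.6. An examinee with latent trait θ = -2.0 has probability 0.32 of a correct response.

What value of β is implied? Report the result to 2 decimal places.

-1.53

P(θ) = 1 / (1 + exp(−α(θ − β)))
logit(0.32) = ln(0.32/0.68) = -0.7538
β = θ − logit/(α) = -2.0 − (-0.7538)/1.6000 = -1.5289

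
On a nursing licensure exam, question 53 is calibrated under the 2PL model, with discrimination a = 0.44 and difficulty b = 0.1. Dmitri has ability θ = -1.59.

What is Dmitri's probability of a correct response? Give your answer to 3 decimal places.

0.322

P(θ) = 1 / (1 + exp(−a(θ − b)))
Exponent: 0.44 × (-1.59 − 0.1) = -0.7436
1/(1 + e^{0.7436}) = 0.3222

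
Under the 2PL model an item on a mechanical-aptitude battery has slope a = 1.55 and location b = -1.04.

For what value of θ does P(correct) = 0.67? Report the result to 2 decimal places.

P(θ) = 1 / (1 + exp(−a(θ − b)))
logit = ln(0.6700/0.3300) = 0.7082
θ = b + logit/(a) = -1.04 + 0.7082/1.5500 = -0.5831

-0.58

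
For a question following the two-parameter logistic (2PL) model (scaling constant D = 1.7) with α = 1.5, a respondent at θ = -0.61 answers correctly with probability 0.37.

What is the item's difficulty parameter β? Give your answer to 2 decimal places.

P(θ) = 1 / (1 + exp(−D·α(θ − β)))
logit(0.37) = ln(0.37/0.63) = -0.5322
β = θ − logit/(1.7·α) = -0.61 − (-0.5322)/2.5500 = -0.4013

-0.40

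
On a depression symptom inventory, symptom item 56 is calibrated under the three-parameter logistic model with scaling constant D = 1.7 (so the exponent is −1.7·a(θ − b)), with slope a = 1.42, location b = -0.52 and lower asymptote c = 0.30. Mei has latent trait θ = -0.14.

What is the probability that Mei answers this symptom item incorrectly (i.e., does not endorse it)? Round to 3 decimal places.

0.200

P(θ) = c + (1 − c) · 1 / (1 + exp(−D·a(θ − b)))
Exponent: 1.7 × 1.42 × (-0.14 − (-0.52)) = 0.9173
1/(1 + e^{-0.9173}) = 0.7145
P = 0.30 + 0.70 × 0.7145 = 0.8001
P(incorrect) = 1 − 0.8001 = 0.1999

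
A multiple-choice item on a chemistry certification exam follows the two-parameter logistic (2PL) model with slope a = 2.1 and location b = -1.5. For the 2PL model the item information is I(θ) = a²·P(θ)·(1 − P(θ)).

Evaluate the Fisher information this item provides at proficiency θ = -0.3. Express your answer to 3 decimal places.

P = 1/(1+e^{-2.5200}) = 0.9255
P(1−P) = 0.9255 × 0.0745 = 0.0689
I = a² × P(1−P) = 2.1² × 0.0689 = 0.30395

0.304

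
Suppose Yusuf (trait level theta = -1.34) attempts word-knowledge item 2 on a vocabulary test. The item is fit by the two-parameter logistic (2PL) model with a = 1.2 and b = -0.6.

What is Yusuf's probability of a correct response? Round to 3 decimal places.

P(theta) = 1 / (1 + exp(−a(theta − b)))
Exponent: 1.2 × (-1.34 − (-0.6)) = -0.8880
1/(1 + e^{0.8880}) = 0.2915

0.292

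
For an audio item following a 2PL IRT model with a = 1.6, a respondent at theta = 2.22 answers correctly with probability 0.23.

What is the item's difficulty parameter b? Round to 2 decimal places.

2.98

P(theta) = 1 / (1 + exp(−a(theta − b)))
logit(0.23) = ln(0.23/0.77) = -1.2083
b = theta − logit/(a) = 2.22 − (-1.2083)/1.6000 = 2.9752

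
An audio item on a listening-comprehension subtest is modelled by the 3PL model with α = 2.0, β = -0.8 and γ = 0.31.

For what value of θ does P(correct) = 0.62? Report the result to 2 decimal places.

-0.90

P(θ) = γ + (1 − γ) · 1 / (1 + exp(−α(θ − β)))
Remove guessing floor: (0.62 − 0.31)/(1 − 0.31) = 0.4493
logit = ln(0.4493/0.5507) = -0.2036
θ = β + logit/(α) = -0.8 + (-0.2036)/2.0000 = -0.9018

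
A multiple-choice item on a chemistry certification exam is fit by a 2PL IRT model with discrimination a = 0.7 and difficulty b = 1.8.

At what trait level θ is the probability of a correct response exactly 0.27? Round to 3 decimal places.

P(θ) = 1 / (1 + exp(−a(θ − b)))
logit = ln(0.2700/0.7300) = -0.9946
θ = b + logit/(a) = 1.8 + (-0.9946)/0.7000 = 0.3791

0.379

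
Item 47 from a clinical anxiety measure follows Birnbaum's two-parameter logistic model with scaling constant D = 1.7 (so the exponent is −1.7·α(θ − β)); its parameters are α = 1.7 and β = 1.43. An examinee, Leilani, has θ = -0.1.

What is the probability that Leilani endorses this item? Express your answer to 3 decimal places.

0.012

P(θ) = 1 / (1 + exp(−D·α(θ − β)))
Exponent: 1.7 × 1.7 × (-0.1 − 1.43) = -4.4217
1/(1 + e^{4.4217}) = 0.0119
P = 0.0119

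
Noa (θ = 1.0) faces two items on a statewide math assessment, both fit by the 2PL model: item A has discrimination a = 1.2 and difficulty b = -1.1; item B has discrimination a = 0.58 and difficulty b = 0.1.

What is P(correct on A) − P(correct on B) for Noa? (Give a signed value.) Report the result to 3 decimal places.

P(θ) = 1 / (1 + exp(−a(θ − b)))
P_A = 0.9255
P_B = 0.6276
P_A − P_B = 0.2979

0.298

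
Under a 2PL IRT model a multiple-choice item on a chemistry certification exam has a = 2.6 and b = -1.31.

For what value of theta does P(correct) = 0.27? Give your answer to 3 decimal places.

-1.693

P(theta) = 1 / (1 + exp(−a(theta − b)))
logit = ln(0.2700/0.7300) = -0.9946
theta = b + logit/(a) = -1.31 + (-0.9946)/2.6000 = -1.6925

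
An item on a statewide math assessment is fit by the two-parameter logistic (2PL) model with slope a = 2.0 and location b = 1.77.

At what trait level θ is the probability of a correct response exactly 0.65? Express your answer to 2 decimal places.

2.08

P(θ) = 1 / (1 + exp(−a(θ − b)))
logit = ln(0.6500/0.3500) = 0.6190
θ = b + logit/(a) = 1.77 + 0.6190/2.0000 = 2.0795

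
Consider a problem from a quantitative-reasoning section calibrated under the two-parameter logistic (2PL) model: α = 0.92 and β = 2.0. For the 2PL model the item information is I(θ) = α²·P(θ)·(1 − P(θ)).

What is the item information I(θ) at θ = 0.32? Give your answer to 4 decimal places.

0.1226

P = 1/(1+e^{1.5456}) = 0.1757
P(1−P) = 0.1757 × 0.8243 = 0.1448
I = α² × P(1−P) = 0.92² × 0.1448 = 0.12260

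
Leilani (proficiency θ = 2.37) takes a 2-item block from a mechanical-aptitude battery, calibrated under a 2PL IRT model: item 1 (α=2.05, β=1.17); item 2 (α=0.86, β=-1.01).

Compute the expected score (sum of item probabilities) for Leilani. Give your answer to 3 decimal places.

1.869

P(θ) = 1 / (1 + exp(−α(θ − β)))
P_1 = 1/(1+e^{-2.4600}) = 0.9213
P_2 = 1/(1+e^{-2.9068}) = 0.9482
E[score] = 0.9213 + 0.9482 = 1.8695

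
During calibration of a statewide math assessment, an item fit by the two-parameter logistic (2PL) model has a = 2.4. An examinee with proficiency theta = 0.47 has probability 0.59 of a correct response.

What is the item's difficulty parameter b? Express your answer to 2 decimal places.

0.32

P(theta) = 1 / (1 + exp(−a(theta − b)))
logit(0.59) = ln(0.59/0.41) = 0.3640
b = theta − logit/(a) = 0.47 − 0.3640/2.4000 = 0.3183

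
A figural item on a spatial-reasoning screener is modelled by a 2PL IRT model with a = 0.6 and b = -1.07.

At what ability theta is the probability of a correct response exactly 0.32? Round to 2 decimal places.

-2.33

P(theta) = 1 / (1 + exp(−a(theta − b)))
logit = ln(0.3200/0.6800) = -0.7538
theta = b + logit/(a) = -1.07 + (-0.7538)/0.6000 = -2.3263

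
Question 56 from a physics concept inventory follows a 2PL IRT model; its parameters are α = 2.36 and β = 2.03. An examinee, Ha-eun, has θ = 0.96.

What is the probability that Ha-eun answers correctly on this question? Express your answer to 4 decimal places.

P(θ) = 1 / (1 + exp(−α(θ − β)))
Exponent: 2.36 × (0.96 − 2.03) = -2.5252
1/(1 + e^{2.5252}) = 0.0741

0.0741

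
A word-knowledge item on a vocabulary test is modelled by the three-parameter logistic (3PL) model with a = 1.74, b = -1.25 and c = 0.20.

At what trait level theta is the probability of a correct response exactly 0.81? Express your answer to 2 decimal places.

P(theta) = c + (1 − c) · 1 / (1 + exp(−a(theta − b)))
Remove guessing floor: (0.81 − 0.20)/(1 − 0.20) = 0.7625
logit = ln(0.7625/0.2375) = 1.1664
theta = b + logit/(a) = -1.25 + 1.1664/1.7400 = -0.5796

-0.58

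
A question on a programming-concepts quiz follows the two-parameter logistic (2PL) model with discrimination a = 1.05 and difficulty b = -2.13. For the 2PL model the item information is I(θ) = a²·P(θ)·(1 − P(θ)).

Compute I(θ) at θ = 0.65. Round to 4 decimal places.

0.0536

P = 1/(1+e^{-2.9190}) = 0.9488
P(1−P) = 0.9488 × 0.0512 = 0.0486
I = a² × P(1−P) = 1.05² × 0.0486 = 0.05358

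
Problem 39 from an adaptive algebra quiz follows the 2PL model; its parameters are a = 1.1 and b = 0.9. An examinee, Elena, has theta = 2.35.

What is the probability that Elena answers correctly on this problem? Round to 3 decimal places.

P(theta) = 1 / (1 + exp(−a(theta − b)))
Exponent: 1.1 × (2.35 − 0.9) = 1.5950
1/(1 + e^{-1.5950}) = 0.8313

0.831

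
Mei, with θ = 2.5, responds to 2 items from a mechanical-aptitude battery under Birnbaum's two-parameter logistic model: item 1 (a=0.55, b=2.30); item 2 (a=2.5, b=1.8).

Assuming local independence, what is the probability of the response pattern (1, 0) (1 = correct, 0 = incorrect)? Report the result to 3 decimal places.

P(θ) = 1 / (1 + exp(−a(θ − b)))
P_1 = 1/(1+e^{-0.1100}) = 0.5275
P_2 = 1/(1+e^{-1.7500}) = 0.8520
L = P_1 × (1−P_2) = 0.5275 × 0.1480 = 0.07809

0.078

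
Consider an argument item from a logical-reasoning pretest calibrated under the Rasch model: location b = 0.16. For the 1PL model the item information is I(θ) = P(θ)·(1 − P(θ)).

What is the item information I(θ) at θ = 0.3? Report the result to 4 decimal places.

0.2488

P = 1/(1+e^{-0.1400}) = 0.5349
P(1−P) = 0.5349 × 0.4651 = 0.2488
I = P(1−P) = 0.24878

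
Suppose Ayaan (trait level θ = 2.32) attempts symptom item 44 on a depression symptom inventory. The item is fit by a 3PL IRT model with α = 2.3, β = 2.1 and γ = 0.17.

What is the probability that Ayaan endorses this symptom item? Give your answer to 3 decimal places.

0.688

P(θ) = γ + (1 − γ) · 1 / (1 + exp(−α(θ − β)))
Exponent: 2.3 × (2.32 − 2.1) = 0.5060
1/(1 + e^{-0.5060}) = 0.6239
P = 0.17 + 0.83 × 0.6239 = 0.6878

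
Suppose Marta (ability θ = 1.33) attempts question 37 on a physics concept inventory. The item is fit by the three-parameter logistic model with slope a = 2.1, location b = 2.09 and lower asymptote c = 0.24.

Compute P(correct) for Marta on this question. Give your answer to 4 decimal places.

0.3681

P(θ) = c + (1 − c) · 1 / (1 + exp(−a(θ − b)))
Exponent: 2.1 × (1.33 − 2.09) = -1.5960
1/(1 + e^{1.5960}) = 0.1685
P = 0.24 + 0.76 × 0.1685 = 0.3681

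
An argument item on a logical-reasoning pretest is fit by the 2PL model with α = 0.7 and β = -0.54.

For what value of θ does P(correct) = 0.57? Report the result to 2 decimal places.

P(θ) = 1 / (1 + exp(−α(θ − β)))
logit = ln(0.5700/0.4300) = 0.2819
θ = β + logit/(α) = -0.54 + 0.2819/0.7000 = -0.1374

-0.14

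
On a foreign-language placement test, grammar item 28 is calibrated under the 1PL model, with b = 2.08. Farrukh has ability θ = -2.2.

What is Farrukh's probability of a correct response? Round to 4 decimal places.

0.0137

P(θ) = 1 / (1 + exp(−(θ − b)))
Exponent: (-2.2 − 2.08) = -4.2800
1/(1 + e^{4.2800}) = 0.0137
P = 0.0137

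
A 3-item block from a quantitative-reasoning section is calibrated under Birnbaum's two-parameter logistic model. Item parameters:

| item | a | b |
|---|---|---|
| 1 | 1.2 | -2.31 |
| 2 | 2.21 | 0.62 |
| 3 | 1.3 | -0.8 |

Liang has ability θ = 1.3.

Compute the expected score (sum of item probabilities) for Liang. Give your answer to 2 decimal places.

2.74

P(θ) = 1 / (1 + exp(−a(θ − b)))
P_1 = 1/(1+e^{-4.3320}) = 0.9870
P_2 = 1/(1+e^{-1.5028}) = 0.8180
P_3 = 1/(1+e^{-2.7300}) = 0.9388
E[score] = 0.9870 + 0.8180 + 0.9388 = 2.7438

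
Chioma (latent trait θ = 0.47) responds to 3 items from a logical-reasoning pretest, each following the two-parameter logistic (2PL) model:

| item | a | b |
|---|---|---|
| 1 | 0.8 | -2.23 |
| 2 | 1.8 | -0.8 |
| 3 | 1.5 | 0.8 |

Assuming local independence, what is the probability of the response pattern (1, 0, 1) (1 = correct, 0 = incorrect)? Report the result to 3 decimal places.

P(θ) = 1 / (1 + exp(−a(θ − b)))
P_1 = 1/(1+e^{-2.1600}) = 0.8966
P_2 = 1/(1+e^{-2.2860}) = 0.9077
P_3 = 1/(1+e^{0.4950}) = 0.3787
L = P_1 × (1−P_2) × P_3 = 0.8966 × 0.0923 × 0.3787 = 0.03134

0.031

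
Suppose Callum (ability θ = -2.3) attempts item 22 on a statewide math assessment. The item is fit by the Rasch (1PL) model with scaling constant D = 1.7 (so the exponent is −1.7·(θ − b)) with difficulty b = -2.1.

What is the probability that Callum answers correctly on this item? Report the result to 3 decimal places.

P(θ) = 1 / (1 + exp(−D·(θ − b)))
Exponent: 1.7 × (-2.3 − (-2.1)) = -0.3400
1/(1 + e^{0.3400}) = 0.4158
P = 0.4158

0.416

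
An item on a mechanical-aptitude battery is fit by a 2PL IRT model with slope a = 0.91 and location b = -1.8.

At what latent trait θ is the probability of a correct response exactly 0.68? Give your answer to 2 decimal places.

-0.97

P(θ) = 1 / (1 + exp(−a(θ − b)))
logit = ln(0.6800/0.3200) = 0.7538
θ = b + logit/(a) = -1.8 + 0.7538/0.9100 = -0.9717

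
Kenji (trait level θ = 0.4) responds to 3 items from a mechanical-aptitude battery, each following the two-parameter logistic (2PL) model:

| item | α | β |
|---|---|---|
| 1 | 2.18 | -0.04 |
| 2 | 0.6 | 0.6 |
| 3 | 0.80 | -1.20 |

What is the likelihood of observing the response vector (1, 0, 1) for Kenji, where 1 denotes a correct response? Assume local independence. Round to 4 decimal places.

P(θ) = 1 / (1 + exp(−α(θ − β)))
P_1 = 1/(1+e^{-0.9592}) = 0.7230
P_2 = 1/(1+e^{0.1200}) = 0.4700
P_3 = 1/(1+e^{-1.2800}) = 0.7824
L = P_1 × (1−P_2) × P_3 = 0.7230 × 0.5300 × 0.7824 = 0.29979

0.2998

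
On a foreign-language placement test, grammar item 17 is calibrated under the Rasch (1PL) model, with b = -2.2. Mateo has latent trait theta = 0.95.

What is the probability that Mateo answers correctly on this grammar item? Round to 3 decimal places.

0.959

P(theta) = 1 / (1 + exp(−(theta − b)))
Exponent: (0.95 − (-2.2)) = 3.1500
1/(1 + e^{-3.1500}) = 0.9589
P = 0.9589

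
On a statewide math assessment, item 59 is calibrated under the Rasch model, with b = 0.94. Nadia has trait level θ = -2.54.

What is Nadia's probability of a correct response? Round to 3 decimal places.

P(θ) = 1 / (1 + exp(−(θ − b)))
Exponent: (-2.54 − 0.94) = -3.4800
1/(1 + e^{3.4800}) = 0.0299
P = 0.0299

0.030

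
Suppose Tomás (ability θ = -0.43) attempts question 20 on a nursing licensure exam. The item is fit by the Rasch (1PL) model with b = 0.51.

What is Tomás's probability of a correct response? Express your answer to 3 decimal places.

P(θ) = 1 / (1 + exp(−(θ − b)))
Exponent: (-0.43 − 0.51) = -0.9400
1/(1 + e^{0.9400}) = 0.2809
P = 0.2809

0.281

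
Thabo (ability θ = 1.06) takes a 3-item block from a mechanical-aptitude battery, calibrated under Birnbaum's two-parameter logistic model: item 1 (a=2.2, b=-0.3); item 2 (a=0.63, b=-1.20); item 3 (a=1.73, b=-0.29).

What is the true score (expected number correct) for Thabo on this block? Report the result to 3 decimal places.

P(θ) = 1 / (1 + exp(−a(θ − b)))
P_1 = 1/(1+e^{-2.9920}) = 0.9522
P_2 = 1/(1+e^{-1.4238}) = 0.8059
P_3 = 1/(1+e^{-2.3355}) = 0.9118
E[score] = 0.9522 + 0.8059 + 0.9118 = 2.6699

2.670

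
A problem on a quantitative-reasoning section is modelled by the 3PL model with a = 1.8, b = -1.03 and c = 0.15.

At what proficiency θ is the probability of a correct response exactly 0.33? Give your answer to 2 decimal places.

-1.76

P(θ) = c + (1 − c) · 1 / (1 + exp(−a(θ − b)))
Remove guessing floor: (0.33 − 0.15)/(1 − 0.15) = 0.2118
logit = ln(0.2118/0.7882) = -1.3143
θ = b + logit/(a) = -1.03 + (-1.3143)/1.8000 = -1.7602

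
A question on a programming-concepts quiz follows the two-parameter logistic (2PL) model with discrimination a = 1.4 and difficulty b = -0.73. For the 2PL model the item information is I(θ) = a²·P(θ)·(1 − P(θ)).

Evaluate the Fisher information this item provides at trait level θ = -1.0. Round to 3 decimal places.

P = 1/(1+e^{0.3780}) = 0.4066
P(1−P) = 0.4066 × 0.5934 = 0.2413
I = a² × P(1−P) = 1.4² × 0.2413 = 0.47291

0.473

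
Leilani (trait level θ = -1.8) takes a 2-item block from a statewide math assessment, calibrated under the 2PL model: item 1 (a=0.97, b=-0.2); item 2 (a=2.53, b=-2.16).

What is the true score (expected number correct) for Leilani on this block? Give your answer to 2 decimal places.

0.89

P(θ) = 1 / (1 + exp(−a(θ − b)))
P_1 = 1/(1+e^{1.5520}) = 0.1748
P_2 = 1/(1+e^{-0.9108}) = 0.7132
E[score] = 0.1748 + 0.7132 = 0.8880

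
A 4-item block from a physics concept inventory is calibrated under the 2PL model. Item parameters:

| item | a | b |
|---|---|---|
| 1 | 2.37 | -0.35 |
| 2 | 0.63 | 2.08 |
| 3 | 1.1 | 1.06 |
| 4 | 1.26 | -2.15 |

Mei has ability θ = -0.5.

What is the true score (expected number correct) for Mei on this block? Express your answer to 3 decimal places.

1.618

P(θ) = 1 / (1 + exp(−a(θ − b)))
P_1 = 1/(1+e^{0.3555}) = 0.4120
P_2 = 1/(1+e^{1.6254}) = 0.1645
P_3 = 1/(1+e^{1.7160}) = 0.1524
P_4 = 1/(1+e^{-2.0790}) = 0.8888
E[score] = 0.4120 + 0.1645 + 0.1524 + 0.8888 = 1.6177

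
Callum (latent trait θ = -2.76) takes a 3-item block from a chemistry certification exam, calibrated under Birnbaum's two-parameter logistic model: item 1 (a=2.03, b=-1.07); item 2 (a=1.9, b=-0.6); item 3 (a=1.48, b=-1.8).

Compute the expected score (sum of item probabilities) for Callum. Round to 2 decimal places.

0.24

P(θ) = 1 / (1 + exp(−a(θ − b)))
P_1 = 1/(1+e^{3.4307}) = 0.0313
P_2 = 1/(1+e^{4.1040}) = 0.0162
P_3 = 1/(1+e^{1.4208}) = 0.1945
E[score] = 0.0313 + 0.0162 + 0.1945 = 0.2421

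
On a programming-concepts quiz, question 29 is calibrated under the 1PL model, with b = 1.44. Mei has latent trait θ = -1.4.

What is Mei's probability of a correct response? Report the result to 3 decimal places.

P(θ) = 1 / (1 + exp(−(θ − b)))
Exponent: (-1.4 − 1.44) = -2.8400
1/(1 + e^{2.8400}) = 0.0552
P = 0.0552

0.055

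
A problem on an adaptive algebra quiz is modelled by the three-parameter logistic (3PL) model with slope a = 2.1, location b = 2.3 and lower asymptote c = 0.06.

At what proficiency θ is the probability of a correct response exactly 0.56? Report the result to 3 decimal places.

2.361

P(θ) = c + (1 − c) · 1 / (1 + exp(−a(θ − b)))
Remove guessing floor: (0.56 − 0.06)/(1 − 0.06) = 0.5319
logit = ln(0.5319/0.4681) = 0.1278
θ = b + logit/(a) = 2.3 + 0.1278/2.1000 = 2.3609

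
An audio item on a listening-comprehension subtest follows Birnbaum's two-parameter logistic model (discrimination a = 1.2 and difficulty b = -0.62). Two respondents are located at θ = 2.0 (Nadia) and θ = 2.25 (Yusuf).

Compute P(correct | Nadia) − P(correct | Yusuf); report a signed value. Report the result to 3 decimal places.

P(θ) = 1 / (1 + exp(−a(θ − b)))
P(Nadia) = 0.9587  [exponent 3.1440]
P(Yusuf) = 0.9691  [exponent 3.4440]
Difference = 0.9587 − 0.9691 = -0.0104

-0.010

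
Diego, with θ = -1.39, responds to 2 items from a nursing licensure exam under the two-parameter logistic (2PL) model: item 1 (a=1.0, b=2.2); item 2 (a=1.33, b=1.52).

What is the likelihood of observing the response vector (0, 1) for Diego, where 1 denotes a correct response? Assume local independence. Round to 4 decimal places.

0.0199

P(θ) = 1 / (1 + exp(−a(θ − b)))
P_1 = 1/(1+e^{3.5900}) = 0.0269
P_2 = 1/(1+e^{3.8703}) = 0.0204
L = (1−P_1) × P_2 = 0.9731 × 0.0204 = 0.01988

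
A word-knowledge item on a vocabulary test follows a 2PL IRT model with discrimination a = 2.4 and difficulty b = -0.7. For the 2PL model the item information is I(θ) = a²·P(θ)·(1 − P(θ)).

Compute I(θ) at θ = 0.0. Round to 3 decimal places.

P = 1/(1+e^{-1.6800}) = 0.8429
P(1−P) = 0.8429 × 0.1571 = 0.1324
I = a² × P(1−P) = 2.4² × 0.1324 = 0.76272

0.763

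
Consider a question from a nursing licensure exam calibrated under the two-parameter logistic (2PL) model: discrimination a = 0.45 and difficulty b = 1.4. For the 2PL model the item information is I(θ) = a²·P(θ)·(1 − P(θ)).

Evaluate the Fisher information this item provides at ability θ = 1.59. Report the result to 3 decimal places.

0.051

P = 1/(1+e^{-0.0855}) = 0.5214
P(1−P) = 0.5214 × 0.4786 = 0.2495
I = a² × P(1−P) = 0.45² × 0.2495 = 0.05053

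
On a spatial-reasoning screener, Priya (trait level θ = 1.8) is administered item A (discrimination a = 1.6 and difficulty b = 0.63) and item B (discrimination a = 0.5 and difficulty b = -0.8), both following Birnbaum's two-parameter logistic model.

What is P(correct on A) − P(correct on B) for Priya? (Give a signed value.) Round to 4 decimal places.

0.0809

P(θ) = 1 / (1 + exp(−a(θ − b)))
P_A = 0.8667
P_B = 0.7858
P_A − P_B = 0.0809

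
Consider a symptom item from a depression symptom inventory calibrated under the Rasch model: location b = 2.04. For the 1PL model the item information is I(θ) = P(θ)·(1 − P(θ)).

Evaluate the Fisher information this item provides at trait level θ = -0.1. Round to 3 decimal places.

P = 1/(1+e^{2.1400}) = 0.1053
P(1−P) = 0.1053 × 0.8947 = 0.0942
I = P(1−P) = 0.09419

0.094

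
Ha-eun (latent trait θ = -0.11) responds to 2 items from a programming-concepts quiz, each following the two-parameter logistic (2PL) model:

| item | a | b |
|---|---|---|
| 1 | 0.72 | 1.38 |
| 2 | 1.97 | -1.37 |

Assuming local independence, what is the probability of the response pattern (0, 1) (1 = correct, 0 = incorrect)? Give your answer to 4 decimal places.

P(θ) = 1 / (1 + exp(−a(θ − b)))
P_1 = 1/(1+e^{1.0728}) = 0.2549
P_2 = 1/(1+e^{-2.4822}) = 0.9229
L = (1−P_1) × P_2 = 0.7451 × 0.9229 = 0.68767

0.6877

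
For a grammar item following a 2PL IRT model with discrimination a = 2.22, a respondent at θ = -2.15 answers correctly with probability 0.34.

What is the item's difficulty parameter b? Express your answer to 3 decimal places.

-1.851

P(θ) = 1 / (1 + exp(−a(θ − b)))
logit(0.34) = ln(0.34/0.66) = -0.6633
b = θ − logit/(a) = -2.15 − (-0.6633)/2.2200 = -1.8512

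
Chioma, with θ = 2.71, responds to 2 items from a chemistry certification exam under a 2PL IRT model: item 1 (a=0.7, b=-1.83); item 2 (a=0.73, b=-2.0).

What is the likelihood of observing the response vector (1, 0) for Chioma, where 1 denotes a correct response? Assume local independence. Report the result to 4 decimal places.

0.0299

P(θ) = 1 / (1 + exp(−a(θ − b)))
P_1 = 1/(1+e^{-3.1780}) = 0.9600
P_2 = 1/(1+e^{-3.4383}) = 0.9689
L = P_1 × (1−P_2) = 0.9600 × 0.0311 = 0.02987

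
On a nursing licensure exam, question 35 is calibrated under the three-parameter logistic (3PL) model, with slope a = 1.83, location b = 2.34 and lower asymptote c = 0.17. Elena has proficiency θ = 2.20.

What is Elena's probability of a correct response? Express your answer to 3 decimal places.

P(θ) = c + (1 − c) · 1 / (1 + exp(−a(θ − b)))
Exponent: 1.83 × (2.20 − 2.34) = -0.2562
1/(1 + e^{0.2562}) = 0.4363
P = 0.17 + 0.83 × 0.4363 = 0.5321

0.532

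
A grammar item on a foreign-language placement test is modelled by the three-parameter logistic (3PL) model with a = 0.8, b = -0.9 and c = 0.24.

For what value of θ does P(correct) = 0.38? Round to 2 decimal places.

P(θ) = c + (1 − c) · 1 / (1 + exp(−a(θ − b)))
Remove guessing floor: (0.38 − 0.24)/(1 − 0.24) = 0.1842
logit = ln(0.1842/0.8158) = -1.4881
θ = b + logit/(a) = -0.9 + (-1.4881)/0.8000 = -2.7601

-2.76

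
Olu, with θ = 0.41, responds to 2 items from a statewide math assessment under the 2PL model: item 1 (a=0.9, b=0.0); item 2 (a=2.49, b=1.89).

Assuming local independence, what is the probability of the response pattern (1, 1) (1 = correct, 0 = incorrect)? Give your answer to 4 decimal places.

0.0145

P(θ) = 1 / (1 + exp(−a(θ − b)))
P_1 = 1/(1+e^{-0.3690}) = 0.5912
P_2 = 1/(1+e^{3.6852}) = 0.0245
L = P_1 × P_2 = 0.5912 × 0.0245 = 0.01447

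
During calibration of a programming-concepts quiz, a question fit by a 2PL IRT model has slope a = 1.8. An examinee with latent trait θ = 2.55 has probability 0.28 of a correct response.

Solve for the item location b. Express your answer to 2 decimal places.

P(θ) = 1 / (1 + exp(−a(θ − b)))
logit(0.28) = ln(0.28/0.72) = -0.9445
b = θ − logit/(a) = 2.55 − (-0.9445)/1.8000 = 3.0747

3.07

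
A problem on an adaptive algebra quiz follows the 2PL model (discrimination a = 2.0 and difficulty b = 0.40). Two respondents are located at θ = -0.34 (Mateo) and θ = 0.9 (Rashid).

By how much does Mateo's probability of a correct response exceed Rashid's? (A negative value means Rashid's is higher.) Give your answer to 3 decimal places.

P(θ) = 1 / (1 + exp(−a(θ − b)))
P(Mateo) = 0.1854  [exponent -1.4800]
P(Rashid) = 0.7311  [exponent 1.0000]
Difference = 0.1854 − 0.7311 = -0.5456

-0.546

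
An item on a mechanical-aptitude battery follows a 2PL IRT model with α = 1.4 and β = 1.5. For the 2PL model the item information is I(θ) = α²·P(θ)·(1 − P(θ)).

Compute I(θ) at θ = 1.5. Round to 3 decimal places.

0.490

P = 1/(1+e^{0.0000}) = 0.5000
P(1−P) = 0.5000 × 0.5000 = 0.2500
I = α² × P(1−P) = 1.4² × 0.2500 = 0.49000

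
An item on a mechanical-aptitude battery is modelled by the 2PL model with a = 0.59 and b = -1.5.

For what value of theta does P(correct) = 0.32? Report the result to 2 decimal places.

P(theta) = 1 / (1 + exp(−a(theta − b)))
logit = ln(0.3200/0.6800) = -0.7538
theta = b + logit/(a) = -1.5 + (-0.7538)/0.5900 = -2.7776

-2.78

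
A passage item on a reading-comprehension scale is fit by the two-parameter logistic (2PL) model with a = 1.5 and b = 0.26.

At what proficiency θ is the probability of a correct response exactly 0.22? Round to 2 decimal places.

-0.58

P(θ) = 1 / (1 + exp(−a(θ − b)))
logit = ln(0.2200/0.7800) = -1.2657
θ = b + logit/(a) = 0.26 + (-1.2657)/1.5000 = -0.5838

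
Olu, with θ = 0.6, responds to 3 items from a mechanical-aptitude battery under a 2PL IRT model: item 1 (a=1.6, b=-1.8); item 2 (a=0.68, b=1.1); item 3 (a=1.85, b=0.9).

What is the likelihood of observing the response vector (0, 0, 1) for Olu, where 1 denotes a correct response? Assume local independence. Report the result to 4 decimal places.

P(θ) = 1 / (1 + exp(−a(θ − b)))
P_1 = 1/(1+e^{-3.8400}) = 0.9790
P_2 = 1/(1+e^{0.3400}) = 0.4158
P_3 = 1/(1+e^{0.5550}) = 0.3647
L = (1−P_1) × (1−P_2) × P_3 = 0.0210 × 0.5842 × 0.3647 = 0.00448

0.0045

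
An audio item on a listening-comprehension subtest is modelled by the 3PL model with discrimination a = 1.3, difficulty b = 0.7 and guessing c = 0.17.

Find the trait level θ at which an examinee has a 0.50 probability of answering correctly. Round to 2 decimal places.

0.38

P(θ) = c + (1 − c) · 1 / (1 + exp(−a(θ − b)))
Remove guessing floor: (0.50 − 0.17)/(1 − 0.17) = 0.3976
logit = ln(0.3976/0.6024) = -0.4155
θ = b + logit/(a) = 0.7 + (-0.4155)/1.3000 = 0.3804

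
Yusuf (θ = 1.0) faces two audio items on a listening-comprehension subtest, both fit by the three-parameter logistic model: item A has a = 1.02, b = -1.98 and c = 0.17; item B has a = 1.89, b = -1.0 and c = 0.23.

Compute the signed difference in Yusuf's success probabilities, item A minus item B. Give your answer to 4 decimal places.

-0.0207

P(θ) = c + (1 − c) · 1 / (1 + exp(−a(θ − b)))
P_A = 0.9621
P_B = 0.9828
P_A − P_B = -0.0207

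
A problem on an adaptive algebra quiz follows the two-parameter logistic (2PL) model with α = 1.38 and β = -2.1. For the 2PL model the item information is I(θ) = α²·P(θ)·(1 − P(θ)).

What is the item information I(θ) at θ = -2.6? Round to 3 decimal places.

P = 1/(1+e^{0.6900}) = 0.3340
P(1−P) = 0.3340 × 0.6660 = 0.2225
I = α² × P(1−P) = 1.38² × 0.2225 = 0.42364

0.424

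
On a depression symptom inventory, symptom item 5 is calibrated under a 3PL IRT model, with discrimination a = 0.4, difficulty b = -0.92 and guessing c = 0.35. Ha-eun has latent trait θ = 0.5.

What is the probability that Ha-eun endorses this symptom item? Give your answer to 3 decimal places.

P(θ) = c + (1 − c) · 1 / (1 + exp(−a(θ − b)))
Exponent: 0.4 × (0.5 − (-0.92)) = 0.5680
1/(1 + e^{-0.5680}) = 0.6383
P = 0.35 + 0.65 × 0.6383 = 0.7649

0.765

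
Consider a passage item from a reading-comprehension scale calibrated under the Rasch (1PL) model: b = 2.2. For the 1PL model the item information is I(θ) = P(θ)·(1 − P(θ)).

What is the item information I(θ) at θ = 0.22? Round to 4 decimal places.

P = 1/(1+e^{1.9800}) = 0.1213
P(1−P) = 0.1213 × 0.8787 = 0.1066
I = P(1−P) = 0.10660

0.1066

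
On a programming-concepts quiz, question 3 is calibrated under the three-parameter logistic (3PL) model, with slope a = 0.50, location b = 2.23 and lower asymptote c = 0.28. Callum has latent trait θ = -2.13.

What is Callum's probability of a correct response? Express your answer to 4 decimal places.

0.3531

P(θ) = c + (1 − c) · 1 / (1 + exp(−a(θ − b)))
Exponent: 0.50 × (-2.13 − 2.23) = -2.1800
1/(1 + e^{2.1800}) = 0.1016
P = 0.28 + 0.72 × 0.1016 = 0.3531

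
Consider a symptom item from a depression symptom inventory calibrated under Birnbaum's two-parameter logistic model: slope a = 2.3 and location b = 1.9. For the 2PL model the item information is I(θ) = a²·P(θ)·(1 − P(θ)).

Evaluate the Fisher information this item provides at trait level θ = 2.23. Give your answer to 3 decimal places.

1.149

P = 1/(1+e^{-0.7590}) = 0.6811
P(1−P) = 0.6811 × 0.3189 = 0.2172
I = a² × P(1−P) = 2.3² × 0.2172 = 1.14893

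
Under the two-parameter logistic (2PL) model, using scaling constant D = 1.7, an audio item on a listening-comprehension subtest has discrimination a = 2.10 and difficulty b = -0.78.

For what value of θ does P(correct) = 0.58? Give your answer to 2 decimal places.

P(θ) = 1 / (1 + exp(−D·a(θ − b)))
logit = ln(0.5800/0.4200) = 0.3228
θ = b + logit/(1.7·a) = -0.78 + 0.3228/3.5700 = -0.6896

-0.69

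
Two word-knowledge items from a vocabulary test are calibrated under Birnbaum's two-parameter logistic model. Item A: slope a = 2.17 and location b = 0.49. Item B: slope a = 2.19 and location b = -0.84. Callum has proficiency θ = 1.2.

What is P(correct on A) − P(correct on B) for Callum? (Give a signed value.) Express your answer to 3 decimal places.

P(θ) = 1 / (1 + exp(−a(θ − b)))
P_A = 0.8236
P_B = 0.9887
P_A − P_B = -0.1651

-0.165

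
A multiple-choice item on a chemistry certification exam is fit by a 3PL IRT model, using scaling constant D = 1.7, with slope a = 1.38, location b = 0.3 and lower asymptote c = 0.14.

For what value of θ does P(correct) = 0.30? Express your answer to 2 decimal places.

P(θ) = c + (1 − c) · 1 / (1 + exp(−D·a(θ − b)))
Remove guessing floor: (0.30 − 0.14)/(1 − 0.14) = 0.1860
logit = ln(0.1860/0.8140) = -1.4759
θ = b + logit/(1.7·a) = 0.3 + (-1.4759)/2.3460 = -0.3291

-0.33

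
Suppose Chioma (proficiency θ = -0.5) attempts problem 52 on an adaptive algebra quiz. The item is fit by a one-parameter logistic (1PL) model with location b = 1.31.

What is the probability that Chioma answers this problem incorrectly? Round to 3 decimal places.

0.859

P(θ) = 1 / (1 + exp(−(θ − b)))
Exponent: (-0.5 − 1.31) = -1.8100
1/(1 + e^{1.8100}) = 0.1406
P = 0.1406
P(incorrect) = 1 − 0.1406 = 0.8594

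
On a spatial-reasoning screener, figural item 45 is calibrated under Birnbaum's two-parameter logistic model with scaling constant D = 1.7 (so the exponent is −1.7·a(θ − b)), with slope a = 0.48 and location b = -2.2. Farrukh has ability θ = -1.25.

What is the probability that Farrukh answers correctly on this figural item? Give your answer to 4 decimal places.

0.6846

P(θ) = 1 / (1 + exp(−D·a(θ − b)))
Exponent: 1.7 × 0.48 × (-1.25 − (-2.2)) = 0.7752
1/(1 + e^{-0.7752}) = 0.6846
P = 0.6846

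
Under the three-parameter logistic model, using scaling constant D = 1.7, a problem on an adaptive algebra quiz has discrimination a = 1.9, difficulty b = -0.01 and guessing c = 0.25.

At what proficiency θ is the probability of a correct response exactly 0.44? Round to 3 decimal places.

P(θ) = c + (1 − c) · 1 / (1 + exp(−D·a(θ − b)))
Remove guessing floor: (0.44 − 0.25)/(1 − 0.25) = 0.2533
logit = ln(0.2533/0.7467) = -1.0809
θ = b + logit/(1.7·a) = -0.01 + (-1.0809)/3.2300 = -0.3446

-0.345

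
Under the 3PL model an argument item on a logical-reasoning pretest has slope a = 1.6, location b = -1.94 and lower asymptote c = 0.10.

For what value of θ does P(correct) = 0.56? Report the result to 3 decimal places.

P(θ) = c + (1 − c) · 1 / (1 + exp(−a(θ − b)))
Remove guessing floor: (0.56 − 0.10)/(1 − 0.10) = 0.5111
logit = ln(0.5111/0.4889) = 0.0445
θ = b + logit/(a) = -1.94 + 0.0445/1.6000 = -1.9122

-1.912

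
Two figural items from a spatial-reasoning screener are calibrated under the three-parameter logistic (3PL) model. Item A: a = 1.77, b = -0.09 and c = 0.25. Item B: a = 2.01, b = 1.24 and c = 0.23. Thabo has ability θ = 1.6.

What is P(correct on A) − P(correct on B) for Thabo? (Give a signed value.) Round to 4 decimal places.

0.2156

P(θ) = c + (1 − c) · 1 / (1 + exp(−a(θ − b)))
P_A = 0.9641
P_B = 0.7485
P_A − P_B = 0.2156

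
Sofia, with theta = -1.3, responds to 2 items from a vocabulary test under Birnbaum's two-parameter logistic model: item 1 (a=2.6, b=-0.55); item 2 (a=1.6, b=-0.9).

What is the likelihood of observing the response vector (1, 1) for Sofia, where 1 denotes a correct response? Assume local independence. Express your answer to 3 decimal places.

0.043

P(theta) = 1 / (1 + exp(−a(theta − b)))
P_1 = 1/(1+e^{1.9500}) = 0.1246
P_2 = 1/(1+e^{0.6400}) = 0.3452
L = P_1 × P_2 = 0.1246 × 0.3452 = 0.04300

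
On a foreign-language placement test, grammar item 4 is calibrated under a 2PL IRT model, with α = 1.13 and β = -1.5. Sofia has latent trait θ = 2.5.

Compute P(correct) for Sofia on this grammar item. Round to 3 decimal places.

0.989

P(θ) = 1 / (1 + exp(−α(θ − β)))
Exponent: 1.13 × (2.5 − (-1.5)) = 4.5200
1/(1 + e^{-4.5200}) = 0.9892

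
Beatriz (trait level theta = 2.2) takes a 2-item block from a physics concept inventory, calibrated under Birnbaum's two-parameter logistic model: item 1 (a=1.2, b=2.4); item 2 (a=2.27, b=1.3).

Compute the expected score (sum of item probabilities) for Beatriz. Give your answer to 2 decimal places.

1.33

P(theta) = 1 / (1 + exp(−a(theta − b)))
P_1 = 1/(1+e^{0.2400}) = 0.4403
P_2 = 1/(1+e^{-2.0430}) = 0.8852
E[score] = 0.4403 + 0.8852 = 1.3255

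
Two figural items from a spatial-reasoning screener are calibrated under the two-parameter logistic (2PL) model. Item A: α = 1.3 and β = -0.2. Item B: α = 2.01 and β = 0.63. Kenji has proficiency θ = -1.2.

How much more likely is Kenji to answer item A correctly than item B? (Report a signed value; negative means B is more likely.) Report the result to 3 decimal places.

P(θ) = 1 / (1 + exp(−α(θ − β)))
P_A = 0.2142
P_B = 0.0246
P_A − P_B = 0.1895

0.190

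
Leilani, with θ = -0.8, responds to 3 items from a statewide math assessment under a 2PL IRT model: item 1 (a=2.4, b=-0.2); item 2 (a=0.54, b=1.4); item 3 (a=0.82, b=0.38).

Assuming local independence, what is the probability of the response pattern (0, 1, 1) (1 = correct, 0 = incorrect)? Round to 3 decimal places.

0.052

P(θ) = 1 / (1 + exp(−a(θ − b)))
P_1 = 1/(1+e^{1.4400}) = 0.1915
P_2 = 1/(1+e^{1.1880}) = 0.2336
P_3 = 1/(1+e^{0.9676}) = 0.2754
L = (1−P_1) × P_2 × P_3 = 0.8085 × 0.2336 × 0.2754 = 0.05201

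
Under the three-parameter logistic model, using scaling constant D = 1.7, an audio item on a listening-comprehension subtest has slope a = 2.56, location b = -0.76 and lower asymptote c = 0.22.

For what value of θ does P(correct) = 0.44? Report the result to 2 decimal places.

-0.97

P(θ) = c + (1 − c) · 1 / (1 + exp(−D·a(θ − b)))
Remove guessing floor: (0.44 − 0.22)/(1 − 0.22) = 0.2821
logit = ln(0.2821/0.7179) = -0.9343
θ = b + logit/(1.7·a) = -0.76 + (-0.9343)/4.3520 = -0.9747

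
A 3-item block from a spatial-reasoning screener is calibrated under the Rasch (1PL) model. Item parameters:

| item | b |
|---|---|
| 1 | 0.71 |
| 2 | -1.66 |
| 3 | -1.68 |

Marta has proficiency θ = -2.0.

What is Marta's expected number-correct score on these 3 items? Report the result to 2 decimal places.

P(θ) = 1 / (1 + exp(−(θ − b)))
P_1 = 1/(1+e^{2.7100}) = 0.0624
P_2 = 1/(1+e^{0.3400}) = 0.4158
P_3 = 1/(1+e^{0.3200}) = 0.4207
E[score] = 0.0624 + 0.4158 + 0.4207 = 0.8989

0.90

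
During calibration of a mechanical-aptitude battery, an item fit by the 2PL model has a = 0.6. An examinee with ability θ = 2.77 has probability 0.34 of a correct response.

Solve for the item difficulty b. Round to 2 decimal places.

P(θ) = 1 / (1 + exp(−a(θ − b)))
logit(0.34) = ln(0.34/0.66) = -0.6633
b = θ − logit/(a) = 2.77 − (-0.6633)/0.6000 = 3.8755

3.88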